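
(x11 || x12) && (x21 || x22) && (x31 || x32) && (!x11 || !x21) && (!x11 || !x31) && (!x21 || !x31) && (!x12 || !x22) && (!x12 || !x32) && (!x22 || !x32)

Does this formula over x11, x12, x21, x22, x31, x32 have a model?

Unsatisfiable

Suppose x11 = true.
(!x21) alone gives x21 = false.
(x22) alone gives x22 = true.
(!x31) alone gives x31 = false.
(x32) alone gives x32 = true.
But (!x32) is also a unit clause — contradiction.
That branch fails; take x11 = false instead.
(x12) alone gives x12 = true.
(!x22) alone gives x22 = false.
(x21) alone gives x21 = true.
(!x31) alone gives x31 = false.
(x32) alone gives x32 = true.
But (!x32) is also a unit clause — contradiction.
Both values of x11 lead to a conflict.
No assignment satisfies every clause.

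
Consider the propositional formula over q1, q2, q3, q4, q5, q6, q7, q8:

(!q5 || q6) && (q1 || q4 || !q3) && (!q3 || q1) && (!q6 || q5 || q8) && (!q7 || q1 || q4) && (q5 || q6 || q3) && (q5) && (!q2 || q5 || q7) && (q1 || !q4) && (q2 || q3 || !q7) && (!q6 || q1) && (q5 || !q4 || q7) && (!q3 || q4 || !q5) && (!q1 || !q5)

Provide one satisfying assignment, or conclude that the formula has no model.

UNSATISFIABLE

Unit clause (q5) forces q5 = true.
Unit clause (q6) forces q6 = true.
Unit clause (q1) forces q1 = true.
Now (!q1) is unsatisfied and unit — conflict.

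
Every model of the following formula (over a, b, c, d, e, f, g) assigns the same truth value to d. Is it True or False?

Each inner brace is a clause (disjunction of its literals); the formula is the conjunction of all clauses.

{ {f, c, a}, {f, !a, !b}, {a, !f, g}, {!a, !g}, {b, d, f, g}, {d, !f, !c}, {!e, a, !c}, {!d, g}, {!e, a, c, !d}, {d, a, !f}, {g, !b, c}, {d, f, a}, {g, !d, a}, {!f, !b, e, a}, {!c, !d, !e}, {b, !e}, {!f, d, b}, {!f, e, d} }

Suppose d = false.
Case a = false:
(!f) alone gives f = false.
But (f) is also a unit clause — contradiction.
That branch fails; take a = true instead.
(!g) alone gives g = false.
Case f = true:
(!c) alone gives c = false.
(!b) alone gives b = false.
But (b) is also a unit clause — contradiction.
That branch fails; take f = false instead.
(!b) alone gives b = false.
But (b) is also a unit clause — contradiction.
Both values of f lead to a conflict.
Both values of a lead to a conflict.
So every satisfying assignment has d = True.

True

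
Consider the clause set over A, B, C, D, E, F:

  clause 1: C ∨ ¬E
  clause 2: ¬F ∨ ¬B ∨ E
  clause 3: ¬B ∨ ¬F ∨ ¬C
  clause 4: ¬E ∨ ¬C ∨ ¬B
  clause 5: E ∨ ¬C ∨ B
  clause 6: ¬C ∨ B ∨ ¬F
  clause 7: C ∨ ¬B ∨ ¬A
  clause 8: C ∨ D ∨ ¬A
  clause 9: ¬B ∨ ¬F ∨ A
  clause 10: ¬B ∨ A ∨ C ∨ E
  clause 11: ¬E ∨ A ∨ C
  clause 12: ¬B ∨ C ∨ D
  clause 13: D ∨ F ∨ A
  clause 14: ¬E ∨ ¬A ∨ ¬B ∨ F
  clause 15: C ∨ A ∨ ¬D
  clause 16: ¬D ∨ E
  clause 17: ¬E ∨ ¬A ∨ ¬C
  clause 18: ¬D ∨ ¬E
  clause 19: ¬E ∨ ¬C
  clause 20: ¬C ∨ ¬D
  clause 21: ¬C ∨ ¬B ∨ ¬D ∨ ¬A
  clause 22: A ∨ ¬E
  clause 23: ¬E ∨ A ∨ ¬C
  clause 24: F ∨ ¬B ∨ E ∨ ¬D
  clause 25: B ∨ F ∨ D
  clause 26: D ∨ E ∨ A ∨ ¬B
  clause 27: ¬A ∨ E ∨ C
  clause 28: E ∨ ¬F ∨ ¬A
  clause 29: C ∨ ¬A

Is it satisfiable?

Suppose C = False.
(¬E) alone gives E = False.
(¬D) alone gives D = False.
(¬A) alone gives A = False.
(¬B) alone gives B = False.
(F) alone gives F = True.
This assignment satisfies each clause.
A satisfying assignment: A ↦ False, B ↦ False, C ↦ False, D ↦ False, E ↦ False, F ↦ True.

Yes, satisfiable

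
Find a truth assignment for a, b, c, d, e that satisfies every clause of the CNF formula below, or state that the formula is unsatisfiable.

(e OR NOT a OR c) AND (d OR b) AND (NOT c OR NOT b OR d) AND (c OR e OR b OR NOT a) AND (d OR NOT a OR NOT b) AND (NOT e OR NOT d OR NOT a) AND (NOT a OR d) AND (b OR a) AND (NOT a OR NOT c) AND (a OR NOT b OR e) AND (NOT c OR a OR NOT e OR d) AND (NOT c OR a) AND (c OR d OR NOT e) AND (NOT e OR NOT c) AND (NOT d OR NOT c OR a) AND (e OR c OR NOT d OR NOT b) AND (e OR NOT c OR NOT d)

a=false; b=true; c=false; d=true; e=true

Case d = true:
Case e = true:
The clause (NOT a) is unit, so a = false.
The clause (b) is unit, so b = true.
The clause (NOT c) is unit, so c = false.
All clauses are satisfied.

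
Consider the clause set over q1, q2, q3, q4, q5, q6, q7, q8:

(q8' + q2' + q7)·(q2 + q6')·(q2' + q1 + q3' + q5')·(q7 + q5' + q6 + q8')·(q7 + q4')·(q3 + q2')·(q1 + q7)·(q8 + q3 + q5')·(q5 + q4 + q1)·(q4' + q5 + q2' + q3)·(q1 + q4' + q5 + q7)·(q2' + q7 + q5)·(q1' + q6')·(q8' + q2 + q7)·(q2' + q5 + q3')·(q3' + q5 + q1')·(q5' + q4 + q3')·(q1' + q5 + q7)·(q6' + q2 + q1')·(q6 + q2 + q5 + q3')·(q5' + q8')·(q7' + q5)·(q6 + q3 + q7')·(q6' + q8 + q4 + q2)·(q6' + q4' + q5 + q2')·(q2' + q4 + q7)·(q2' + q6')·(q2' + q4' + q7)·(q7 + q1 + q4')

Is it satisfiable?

Yes, satisfiable

Case q2 = 0:
The clause (q6') is unit, so q6 = 0.
Case q7 = 1:
The clause (q5) is unit, so q5 = 1.
The clause (q8') is unit, so q8 = 0.
The clause (q3) is unit, so q3 = 1.
The clause (q4) is unit, so q4 = 1.
No clause remains; q1 is free.
A satisfying assignment: q1=1; q2=0; q3=1; q4=1; q5=1; q6=0; q7=1; q8=0.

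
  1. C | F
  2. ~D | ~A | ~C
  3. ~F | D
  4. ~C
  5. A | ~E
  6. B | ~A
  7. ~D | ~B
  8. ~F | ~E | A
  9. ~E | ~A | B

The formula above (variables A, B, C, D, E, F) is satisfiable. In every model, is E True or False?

False

Suppose E = 1.
Unit clause (~C) forces C = 0.
Unit clause (F) forces F = 1.
Unit clause (D) forces D = 1.
Unit clause (A) forces A = 1.
Unit clause (B) forces B = 1.
That conflicts with the unit clause (~B).
So every satisfying assignment has E = False.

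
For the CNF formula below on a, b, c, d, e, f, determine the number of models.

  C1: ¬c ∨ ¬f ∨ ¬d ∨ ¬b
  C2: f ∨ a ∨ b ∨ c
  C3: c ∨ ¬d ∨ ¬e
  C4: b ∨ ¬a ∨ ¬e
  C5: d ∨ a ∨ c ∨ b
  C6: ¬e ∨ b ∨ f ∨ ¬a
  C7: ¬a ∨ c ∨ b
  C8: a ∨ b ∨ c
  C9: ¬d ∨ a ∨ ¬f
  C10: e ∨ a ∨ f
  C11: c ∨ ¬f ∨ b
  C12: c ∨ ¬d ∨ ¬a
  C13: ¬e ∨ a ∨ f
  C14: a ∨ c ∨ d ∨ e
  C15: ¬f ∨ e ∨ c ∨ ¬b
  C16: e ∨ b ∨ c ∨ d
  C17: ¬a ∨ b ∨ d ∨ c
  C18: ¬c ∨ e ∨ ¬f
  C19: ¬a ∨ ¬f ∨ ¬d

There are 2^6 = 64 truth assignments over (a, b, c, d, e, f).
Split on c. With c = True, the clauses containing c are satisfied and ¬c drops from the rest; 9 of the 2^5 = 32 assignments to the other variables satisfy what remains.
With c = False, by the same count on the reduced clause set, 4 assignments work.
(One model: a=F, b=F, c=T, d=F, e=T, f=T.)
Total: 9 + 4 = 13.

13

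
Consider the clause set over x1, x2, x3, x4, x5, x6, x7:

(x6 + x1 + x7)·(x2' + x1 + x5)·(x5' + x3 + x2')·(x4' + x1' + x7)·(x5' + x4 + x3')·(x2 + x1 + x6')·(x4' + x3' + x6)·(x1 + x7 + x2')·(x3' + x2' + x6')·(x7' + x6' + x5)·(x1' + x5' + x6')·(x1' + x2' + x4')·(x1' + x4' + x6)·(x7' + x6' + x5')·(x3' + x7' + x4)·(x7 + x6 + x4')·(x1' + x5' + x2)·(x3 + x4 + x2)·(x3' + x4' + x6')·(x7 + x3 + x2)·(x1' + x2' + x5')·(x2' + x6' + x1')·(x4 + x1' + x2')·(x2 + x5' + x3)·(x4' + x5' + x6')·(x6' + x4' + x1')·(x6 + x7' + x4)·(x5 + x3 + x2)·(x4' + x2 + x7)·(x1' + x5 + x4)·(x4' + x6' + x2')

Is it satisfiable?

No

Suppose x6 = 1.
Suppose x2 = 1.
From the singleton clause (x3'), x3 = 0.
From the singleton clause (x5'), x5 = 0.
From the singleton clause (x1), x1 = 1.
But (x1') is also a unit clause — contradiction.
That branch fails; take x2 = 0 instead.
From the singleton clause (x1), x1 = 1.
From the singleton clause (x5'), x5 = 0.
From the singleton clause (x7'), x7 = 0.
From the singleton clause (x4'), x4 = 0.
But (x4) is also a unit clause — contradiction.
Either choice for x2 ends in contradiction.
That branch fails; take x6 = 0 instead.
Suppose x1 = 1.
From the singleton clause (x4'), x4 = 0.
From the singleton clause (x2'), x2 = 0.
From the singleton clause (x5'), x5 = 0.
But (x5) is also a unit clause — contradiction.
That branch fails; take x1 = 0 instead.
From the singleton clause (x7), x7 = 1.
From the singleton clause (x4), x4 = 1.
From the singleton clause (x3'), x3 = 0.
Suppose x2 = 0.
From the singleton clause (x5'), x5 = 0.
But (x5) is also a unit clause — contradiction.
That branch fails; take x2 = 1 instead.
From the singleton clause (x5), x5 = 1.
But (x5') is also a unit clause — contradiction.
Either choice for x2 ends in contradiction.
Either choice for x1 ends in contradiction.
Either choice for x6 ends in contradiction.
No assignment satisfies every clause.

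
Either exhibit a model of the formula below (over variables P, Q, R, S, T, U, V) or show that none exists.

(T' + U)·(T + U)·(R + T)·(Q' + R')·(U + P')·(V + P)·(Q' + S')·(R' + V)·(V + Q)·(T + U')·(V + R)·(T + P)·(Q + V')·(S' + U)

P: 1; Q: 1; R: 0; S: 0; T: 1; U: 1; V: 1

Try T = 1.
From the singleton clause (U), U = 1.
Try Q = 1.
From the singleton clause (R'), R = 0.
From the singleton clause (S'), S = 0.
From the singleton clause (V), V = 1.
All clauses hold; P can take either value.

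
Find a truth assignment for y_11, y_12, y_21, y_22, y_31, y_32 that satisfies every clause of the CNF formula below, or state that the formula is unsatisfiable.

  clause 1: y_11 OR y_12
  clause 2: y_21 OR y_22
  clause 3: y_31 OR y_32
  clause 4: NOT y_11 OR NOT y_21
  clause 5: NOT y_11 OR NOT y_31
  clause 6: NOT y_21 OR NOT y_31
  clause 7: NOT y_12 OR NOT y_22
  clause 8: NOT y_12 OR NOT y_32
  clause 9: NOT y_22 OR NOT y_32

UNSATISFIABLE

Suppose y_11 = true.
Unit clause (NOT y_21) forces y_21 = false.
Unit clause (y_22) forces y_22 = true.
Unit clause (NOT y_31) forces y_31 = false.
Unit clause (y_32) forces y_32 = true.
Now (NOT y_32) is unsatisfied and unit — conflict.
Undo y_11 and try y_11 = false.
Unit clause (y_12) forces y_12 = true.
Unit clause (NOT y_22) forces y_22 = false.
Unit clause (y_21) forces y_21 = true.
Unit clause (NOT y_31) forces y_31 = false.
Unit clause (y_32) forces y_32 = true.
Now (NOT y_32) is unsatisfied and unit — conflict.
Neither y_11 = true nor y_11 = false works.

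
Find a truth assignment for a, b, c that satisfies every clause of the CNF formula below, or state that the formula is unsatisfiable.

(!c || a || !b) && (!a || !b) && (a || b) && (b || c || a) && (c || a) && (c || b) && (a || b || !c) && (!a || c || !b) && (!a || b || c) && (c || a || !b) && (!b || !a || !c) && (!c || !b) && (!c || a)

Try a = true.
From the singleton clause (!b), b = false.
From the singleton clause (c), c = true.
All clauses are satisfied.

a ↦ true, b ↦ false, c ↦ true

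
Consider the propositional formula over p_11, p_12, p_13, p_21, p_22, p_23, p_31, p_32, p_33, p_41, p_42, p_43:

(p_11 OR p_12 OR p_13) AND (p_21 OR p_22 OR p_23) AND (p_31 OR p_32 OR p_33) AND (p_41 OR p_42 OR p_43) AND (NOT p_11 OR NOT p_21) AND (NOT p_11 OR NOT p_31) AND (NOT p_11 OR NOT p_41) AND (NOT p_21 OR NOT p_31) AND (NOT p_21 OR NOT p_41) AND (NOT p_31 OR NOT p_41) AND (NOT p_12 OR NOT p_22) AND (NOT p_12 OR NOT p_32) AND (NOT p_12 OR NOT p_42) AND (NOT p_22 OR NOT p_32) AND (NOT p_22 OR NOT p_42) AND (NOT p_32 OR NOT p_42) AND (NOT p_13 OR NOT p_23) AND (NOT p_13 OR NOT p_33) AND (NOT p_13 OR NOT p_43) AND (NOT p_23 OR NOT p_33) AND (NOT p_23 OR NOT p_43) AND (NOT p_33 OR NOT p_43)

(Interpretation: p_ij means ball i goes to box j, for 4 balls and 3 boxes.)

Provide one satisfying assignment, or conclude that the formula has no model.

Case p_11 = false:
Case p_12 = true:
From the singleton clause (NOT p_22), p_22 = false.
From the singleton clause (NOT p_32), p_32 = false.
From the singleton clause (NOT p_42), p_42 = false.
Case p_21 = true:
From the singleton clause (NOT p_31), p_31 = false.
From the singleton clause (p_33), p_33 = true.
From the singleton clause (NOT p_41), p_41 = false.
From the singleton clause (p_43), p_43 = true.
That conflicts with the unit clause (NOT p_43).
Backtrack on p_21: now try p_21 = false.
From the singleton clause (p_23), p_23 = true.
From the singleton clause (NOT p_13), p_13 = false.
From the singleton clause (NOT p_33), p_33 = false.
From the singleton clause (p_31), p_31 = true.
From the singleton clause (NOT p_41), p_41 = false.
From the singleton clause (p_43), p_43 = true.
That conflicts with the unit clause (NOT p_43).
Neither p_21 = true nor p_21 = false works.
Backtrack on p_12: now try p_12 = false.
From the singleton clause (p_13), p_13 = true.
From the singleton clause (NOT p_23), p_23 = false.
From the singleton clause (NOT p_33), p_33 = false.
From the singleton clause (NOT p_43), p_43 = false.
Case p_21 = true:
From the singleton clause (NOT p_31), p_31 = false.
From the singleton clause (p_32), p_32 = true.
From the singleton clause (NOT p_41), p_41 = false.
From the singleton clause (p_42), p_42 = true.
That conflicts with the unit clause (NOT p_42).
Backtrack on p_21: now try p_21 = false.
From the singleton clause (p_22), p_22 = true.
From the singleton clause (NOT p_32), p_32 = false.
From the singleton clause (p_31), p_31 = true.
From the singleton clause (NOT p_41), p_41 = false.
From the singleton clause (p_42), p_42 = true.
That conflicts with the unit clause (NOT p_42).
Neither p_21 = true nor p_21 = false works.
Neither p_12 = true nor p_12 = false works.
Backtrack on p_11: now try p_11 = true.
From the singleton clause (NOT p_21), p_21 = false.
From the singleton clause (NOT p_31), p_31 = false.
From the singleton clause (NOT p_41), p_41 = false.
Case p_22 = true:
From the singleton clause (NOT p_12), p_12 = false.
From the singleton clause (NOT p_32), p_32 = false.
From the singleton clause (p_33), p_33 = true.
From the singleton clause (NOT p_42), p_42 = false.
From the singleton clause (p_43), p_43 = true.
That conflicts with the unit clause (NOT p_43).
Backtrack on p_22: now try p_22 = false.
From the singleton clause (p_23), p_23 = true.
From the singleton clause (NOT p_13), p_13 = false.
From the singleton clause (NOT p_33), p_33 = false.
From the singleton clause (p_32), p_32 = true.
From the singleton clause (NOT p_12), p_12 = false.
From the singleton clause (NOT p_42), p_42 = false.
From the singleton clause (p_43), p_43 = true.
That conflicts with the unit clause (NOT p_43).
Neither p_22 = true nor p_22 = false works.
Neither p_11 = true nor p_11 = false works.

UNSATISFIABLE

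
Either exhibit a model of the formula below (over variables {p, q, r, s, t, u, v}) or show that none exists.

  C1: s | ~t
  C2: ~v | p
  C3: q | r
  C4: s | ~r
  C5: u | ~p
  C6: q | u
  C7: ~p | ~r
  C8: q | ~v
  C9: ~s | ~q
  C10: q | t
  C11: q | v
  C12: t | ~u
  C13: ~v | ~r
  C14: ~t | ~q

Try s = 0.
The clause (~t) is unit, so t = 0.
The clause (~r) is unit, so r = 0.
The clause (q) is unit, so q = 1.
The clause (~u) is unit, so u = 0.
The clause (~p) is unit, so p = 0.
The clause (~v) is unit, so v = 0.
This assignment satisfies each clause.

p=0,  q=1,  r=0,  s=0,  t=0,  u=0,  v=0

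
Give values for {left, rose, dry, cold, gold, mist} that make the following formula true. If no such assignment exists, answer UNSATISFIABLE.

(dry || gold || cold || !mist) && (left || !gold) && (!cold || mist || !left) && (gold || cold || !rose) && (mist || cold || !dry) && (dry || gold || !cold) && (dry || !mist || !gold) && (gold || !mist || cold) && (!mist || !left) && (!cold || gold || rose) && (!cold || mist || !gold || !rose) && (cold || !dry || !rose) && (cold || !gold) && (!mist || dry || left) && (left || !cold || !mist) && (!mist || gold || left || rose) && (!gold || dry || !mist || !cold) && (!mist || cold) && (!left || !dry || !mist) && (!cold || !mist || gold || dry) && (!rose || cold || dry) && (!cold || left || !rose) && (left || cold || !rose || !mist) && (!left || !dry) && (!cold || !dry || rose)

Suppose left = true.
Unit clause (!mist) forces mist = false.
Unit clause (!cold) forces cold = false.
Unit clause (!dry) forces dry = false.
Unit clause (!gold) forces gold = false.
Unit clause (!rose) forces rose = false.
This assignment satisfies each clause.

left ↦ true, rose ↦ false, dry ↦ false, cold ↦ false, gold ↦ false, mist ↦ false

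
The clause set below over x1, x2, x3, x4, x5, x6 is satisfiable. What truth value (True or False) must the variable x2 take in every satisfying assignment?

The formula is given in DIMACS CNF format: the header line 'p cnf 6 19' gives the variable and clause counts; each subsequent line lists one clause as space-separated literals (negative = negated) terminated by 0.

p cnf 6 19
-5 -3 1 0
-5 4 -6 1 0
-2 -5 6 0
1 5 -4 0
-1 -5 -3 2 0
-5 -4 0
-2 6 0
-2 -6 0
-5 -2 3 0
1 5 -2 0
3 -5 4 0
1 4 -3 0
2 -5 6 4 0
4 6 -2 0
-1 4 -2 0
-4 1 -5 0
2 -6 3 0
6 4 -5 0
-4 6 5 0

False

Suppose x2 = True.
The clause (x6) is unit, so x6 = True.
That conflicts with the unit clause (¬x6).
So every satisfying assignment has x2 = False.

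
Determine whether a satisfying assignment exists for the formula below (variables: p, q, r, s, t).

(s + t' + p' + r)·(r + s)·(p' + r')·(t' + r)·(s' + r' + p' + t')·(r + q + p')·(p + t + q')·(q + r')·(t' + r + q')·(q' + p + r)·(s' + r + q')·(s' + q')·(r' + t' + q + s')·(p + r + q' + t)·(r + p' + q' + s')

Yes

Case r = 0:
From the singleton clause (s), s = 1.
From the singleton clause (t'), t = 0.
From the singleton clause (q'), q = 0.
From the singleton clause (p'), p = 0.
This assignment satisfies each clause.
A satisfying assignment: p: 0; q: 0; r: 0; s: 1; t: 0.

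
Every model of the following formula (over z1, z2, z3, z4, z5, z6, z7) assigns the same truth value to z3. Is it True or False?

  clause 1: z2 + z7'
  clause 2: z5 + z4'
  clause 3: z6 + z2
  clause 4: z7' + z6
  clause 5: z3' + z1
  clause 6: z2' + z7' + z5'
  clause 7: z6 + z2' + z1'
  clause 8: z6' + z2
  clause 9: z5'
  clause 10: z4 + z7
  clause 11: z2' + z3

Suppose z3 = 0.
Unit clause (z5') forces z5 = 0.
Unit clause (z4') forces z4 = 0.
Unit clause (z7) forces z7 = 1.
Unit clause (z2) forces z2 = 1.
Now (z2') is unsatisfied and unit — conflict.
So every satisfying assignment has z3 = True.

True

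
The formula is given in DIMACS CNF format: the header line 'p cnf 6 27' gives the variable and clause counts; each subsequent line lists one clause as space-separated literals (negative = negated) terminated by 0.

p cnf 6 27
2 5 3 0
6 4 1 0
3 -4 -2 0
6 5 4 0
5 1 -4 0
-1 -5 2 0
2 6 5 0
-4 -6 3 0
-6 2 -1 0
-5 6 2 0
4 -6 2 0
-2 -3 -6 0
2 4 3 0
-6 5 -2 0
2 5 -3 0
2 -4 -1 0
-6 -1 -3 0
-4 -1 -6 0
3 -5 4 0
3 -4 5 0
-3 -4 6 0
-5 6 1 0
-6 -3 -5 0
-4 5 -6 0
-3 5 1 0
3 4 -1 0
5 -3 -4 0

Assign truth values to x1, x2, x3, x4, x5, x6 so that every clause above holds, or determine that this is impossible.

x1: True; x2: True; x3: True; x4: False; x5: True; x6: False

Try x2 = True.
Try x3 = True.
(¬x6) alone gives x6 = False.
(¬x4) alone gives x4 = False.
(x1) alone gives x1 = True.
(x5) alone gives x5 = True.
Every clause now holds.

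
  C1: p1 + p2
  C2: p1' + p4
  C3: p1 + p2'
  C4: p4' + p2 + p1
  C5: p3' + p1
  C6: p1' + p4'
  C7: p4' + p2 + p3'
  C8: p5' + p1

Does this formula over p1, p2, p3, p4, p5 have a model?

Try p1 = 1.
(p4) alone gives p4 = 1.
That conflicts with the unit clause (p4').
So p1 must be the other value — set p1 = 0.
(p2) alone gives p2 = 1.
That conflicts with the unit clause (p2').
Neither p1 = 1 nor p1 = 0 works.
No assignment satisfies every clause.

No, unsatisfiable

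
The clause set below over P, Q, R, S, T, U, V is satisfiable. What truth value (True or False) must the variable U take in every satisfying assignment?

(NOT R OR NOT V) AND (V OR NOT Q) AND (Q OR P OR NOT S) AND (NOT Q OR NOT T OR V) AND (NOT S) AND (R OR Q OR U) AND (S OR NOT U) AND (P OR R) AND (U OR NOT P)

False

Suppose U = true.
(NOT S) alone gives S = false.
Now (S) is unsatisfied and unit — conflict.
So every satisfying assignment has U = False.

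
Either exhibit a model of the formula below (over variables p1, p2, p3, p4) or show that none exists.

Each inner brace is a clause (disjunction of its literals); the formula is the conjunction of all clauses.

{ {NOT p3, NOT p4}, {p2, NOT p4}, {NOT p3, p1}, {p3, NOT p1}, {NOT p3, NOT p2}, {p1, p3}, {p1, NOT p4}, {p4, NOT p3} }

UNSATISFIABLE

Suppose p3 = false.
(NOT p1) alone gives p1 = false.
That conflicts with the unit clause (p1).
That branch fails; take p3 = true instead.
(NOT p4) alone gives p4 = false.
That conflicts with the unit clause (p4).
Either choice for p3 ends in contradiction.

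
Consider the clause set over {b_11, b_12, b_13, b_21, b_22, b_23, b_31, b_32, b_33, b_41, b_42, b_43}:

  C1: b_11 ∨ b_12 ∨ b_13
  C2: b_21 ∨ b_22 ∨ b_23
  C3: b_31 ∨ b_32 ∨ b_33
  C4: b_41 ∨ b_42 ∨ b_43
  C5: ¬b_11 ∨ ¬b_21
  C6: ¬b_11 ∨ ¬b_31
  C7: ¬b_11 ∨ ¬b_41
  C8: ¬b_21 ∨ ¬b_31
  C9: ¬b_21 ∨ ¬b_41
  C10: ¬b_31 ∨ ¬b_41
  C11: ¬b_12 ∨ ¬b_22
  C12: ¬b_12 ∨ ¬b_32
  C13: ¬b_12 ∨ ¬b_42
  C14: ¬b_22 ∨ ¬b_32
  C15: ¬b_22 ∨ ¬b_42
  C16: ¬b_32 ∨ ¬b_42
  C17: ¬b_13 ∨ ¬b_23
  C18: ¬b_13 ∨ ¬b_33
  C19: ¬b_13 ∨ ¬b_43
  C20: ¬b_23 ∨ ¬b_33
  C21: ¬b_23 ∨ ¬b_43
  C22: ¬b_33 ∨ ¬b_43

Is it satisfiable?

Case b_11 = False:
Case b_12 = True:
The clause (¬b_22) is unit, so b_22 = False.
The clause (¬b_32) is unit, so b_32 = False.
The clause (¬b_42) is unit, so b_42 = False.
Case b_21 = True:
The clause (¬b_31) is unit, so b_31 = False.
The clause (b_33) is unit, so b_33 = True.
The clause (¬b_41) is unit, so b_41 = False.
The clause (b_43) is unit, so b_43 = True.
But (¬b_43) is also a unit clause — contradiction.
Undo b_21 and try b_21 = False.
The clause (b_23) is unit, so b_23 = True.
The clause (¬b_13) is unit, so b_13 = False.
The clause (¬b_33) is unit, so b_33 = False.
The clause (b_31) is unit, so b_31 = True.
The clause (¬b_41) is unit, so b_41 = False.
The clause (b_43) is unit, so b_43 = True.
But (¬b_43) is also a unit clause — contradiction.
Neither b_21 = True nor b_21 = False works.
Undo b_12 and try b_12 = False.
The clause (b_13) is unit, so b_13 = True.
The clause (¬b_23) is unit, so b_23 = False.
The clause (¬b_33) is unit, so b_33 = False.
The clause (¬b_43) is unit, so b_43 = False.
Case b_21 = True:
The clause (¬b_31) is unit, so b_31 = False.
The clause (b_32) is unit, so b_32 = True.
The clause (¬b_41) is unit, so b_41 = False.
The clause (b_42) is unit, so b_42 = True.
But (¬b_42) is also a unit clause — contradiction.
Undo b_21 and try b_21 = False.
The clause (b_22) is unit, so b_22 = True.
The clause (¬b_32) is unit, so b_32 = False.
The clause (b_31) is unit, so b_31 = True.
The clause (¬b_41) is unit, so b_41 = False.
The clause (b_42) is unit, so b_42 = True.
But (¬b_42) is also a unit clause — contradiction.
Neither b_21 = True nor b_21 = False works.
Neither b_12 = True nor b_12 = False works.
Undo b_11 and try b_11 = True.
The clause (¬b_21) is unit, so b_21 = False.
The clause (¬b_31) is unit, so b_31 = False.
The clause (¬b_41) is unit, so b_41 = False.
Case b_22 = True:
The clause (¬b_12) is unit, so b_12 = False.
The clause (¬b_32) is unit, so b_32 = False.
The clause (b_33) is unit, so b_33 = True.
The clause (¬b_42) is unit, so b_42 = False.
The clause (b_43) is unit, so b_43 = True.
But (¬b_43) is also a unit clause — contradiction.
Undo b_22 and try b_22 = False.
The clause (b_23) is unit, so b_23 = True.
The clause (¬b_13) is unit, so b_13 = False.
The clause (¬b_33) is unit, so b_33 = False.
The clause (b_32) is unit, so b_32 = True.
The clause (¬b_12) is unit, so b_12 = False.
The clause (¬b_42) is unit, so b_42 = False.
The clause (b_43) is unit, so b_43 = True.
But (¬b_43) is also a unit clause — contradiction.
Neither b_22 = True nor b_22 = False works.
Neither b_11 = True nor b_11 = False works.
No assignment satisfies every clause.

No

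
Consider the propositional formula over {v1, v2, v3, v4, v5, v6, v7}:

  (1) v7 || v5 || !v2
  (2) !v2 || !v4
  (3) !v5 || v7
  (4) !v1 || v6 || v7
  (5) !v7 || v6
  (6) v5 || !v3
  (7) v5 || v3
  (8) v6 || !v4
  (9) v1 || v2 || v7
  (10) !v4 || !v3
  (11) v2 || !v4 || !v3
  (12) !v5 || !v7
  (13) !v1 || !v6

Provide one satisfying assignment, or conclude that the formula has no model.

Case v2 = false:
Case v5 = false:
(!v3) alone gives v3 = false.
Now (v3) is unsatisfied and unit — conflict.
So v5 must be the other value — set v5 = true.
(v7) alone gives v7 = true.
Now (!v7) is unsatisfied and unit — conflict.
Neither v5 = true nor v5 = false works.
So v2 must be the other value — set v2 = true.
(!v4) alone gives v4 = false.
Case v7 = true:
(v6) alone gives v6 = true.
(!v5) alone gives v5 = false.
(!v3) alone gives v3 = false.
Now (v3) is unsatisfied and unit — conflict.
So v7 must be the other value — set v7 = false.
(v5) alone gives v5 = true.
Now (!v5) is unsatisfied and unit — conflict.
Neither v7 = true nor v7 = false works.
Neither v2 = true nor v2 = false works.

UNSATISFIABLE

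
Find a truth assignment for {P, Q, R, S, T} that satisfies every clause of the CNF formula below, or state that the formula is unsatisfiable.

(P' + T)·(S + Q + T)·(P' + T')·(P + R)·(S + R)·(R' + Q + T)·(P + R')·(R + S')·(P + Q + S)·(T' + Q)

UNSATISFIABLE

Branch on P: set P = 0.
From the singleton clause (R), R = 1.
That conflicts with the unit clause (R').
Backtrack on P: now try P = 1.
From the singleton clause (T), T = 1.
That conflicts with the unit clause (T').
Neither P = 1 nor P = 0 works.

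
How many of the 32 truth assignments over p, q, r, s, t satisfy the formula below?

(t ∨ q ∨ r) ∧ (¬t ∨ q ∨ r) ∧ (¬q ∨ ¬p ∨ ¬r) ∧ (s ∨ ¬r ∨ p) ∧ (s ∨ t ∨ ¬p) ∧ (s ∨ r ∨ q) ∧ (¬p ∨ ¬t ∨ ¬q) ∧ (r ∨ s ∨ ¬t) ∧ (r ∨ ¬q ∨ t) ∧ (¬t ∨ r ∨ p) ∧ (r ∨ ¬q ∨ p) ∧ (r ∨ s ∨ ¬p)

There are 2^5 = 32 truth assignments over (p, q, r, s, t).
Split on t. With t = True, the clauses containing t are satisfied and ¬t drops from the rest; 4 of the 2^4 = 16 assignments to the other variables satisfy what remains.
With t = False, by the same count on the reduced clause set, 3 assignments work.
Total: 4 + 3 = 7.

7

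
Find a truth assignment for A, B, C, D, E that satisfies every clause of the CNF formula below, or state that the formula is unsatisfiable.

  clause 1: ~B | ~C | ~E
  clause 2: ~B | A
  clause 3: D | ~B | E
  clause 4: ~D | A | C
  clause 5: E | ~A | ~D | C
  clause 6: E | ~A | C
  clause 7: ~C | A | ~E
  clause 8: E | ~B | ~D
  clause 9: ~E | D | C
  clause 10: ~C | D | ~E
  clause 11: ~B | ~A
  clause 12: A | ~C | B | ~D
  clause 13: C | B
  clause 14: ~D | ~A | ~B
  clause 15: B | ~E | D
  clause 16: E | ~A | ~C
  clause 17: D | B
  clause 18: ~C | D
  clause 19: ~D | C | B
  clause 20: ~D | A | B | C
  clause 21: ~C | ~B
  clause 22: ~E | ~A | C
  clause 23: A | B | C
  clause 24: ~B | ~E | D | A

Suppose B = 0.
Unit clause (C) forces C = 1.
Unit clause (D) forces D = 1.
Unit clause (A) forces A = 1.
Unit clause (E) forces E = 1.
All clauses are satisfied.

A ↦ 1,  B ↦ 0,  C ↦ 1,  D ↦ 1,  E ↦ 1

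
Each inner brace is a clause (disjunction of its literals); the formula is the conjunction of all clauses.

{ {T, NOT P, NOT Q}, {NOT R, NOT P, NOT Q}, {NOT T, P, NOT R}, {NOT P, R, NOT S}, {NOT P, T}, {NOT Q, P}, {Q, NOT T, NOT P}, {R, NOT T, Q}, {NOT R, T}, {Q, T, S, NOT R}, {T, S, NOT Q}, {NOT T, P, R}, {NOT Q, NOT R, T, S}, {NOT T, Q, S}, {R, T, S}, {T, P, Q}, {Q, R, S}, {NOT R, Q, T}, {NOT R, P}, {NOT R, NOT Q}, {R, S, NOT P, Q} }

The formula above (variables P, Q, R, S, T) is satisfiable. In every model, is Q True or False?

Suppose Q = false.
Suppose P = false.
Unit clause (T) forces T = true.
Unit clause (NOT R) forces R = false.
Now (R) is unsatisfied and unit — conflict.
Backtrack on P: now try P = true.
Unit clause (T) forces T = true.
Now (NOT T) is unsatisfied and unit — conflict.
Neither P = true nor P = false works.
So every satisfying assignment has Q = True.

True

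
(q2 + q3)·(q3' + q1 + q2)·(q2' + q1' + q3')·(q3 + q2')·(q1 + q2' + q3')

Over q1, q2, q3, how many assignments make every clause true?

There are 2^3 = 8 truth assignments over (q1, q2, q3).
Check each against the 5 clauses (columns in the order q1, q2, q3):
  F F F  ✗ fails (q2 + q3)
  F F T  ✗ fails (q3' + q1 + q2)
  F T F  ✗ fails (q3 + q2')
  F T T  ✗ fails (q1 + q2' + q3')
  T F F  ✗ fails (q2 + q3)
  T F T  ✓ satisfies all
  T T F  ✗ fails (q3 + q2')
  T T T  ✗ fails (q2' + q1' + q3')
1 of the 8 rows is a model.

1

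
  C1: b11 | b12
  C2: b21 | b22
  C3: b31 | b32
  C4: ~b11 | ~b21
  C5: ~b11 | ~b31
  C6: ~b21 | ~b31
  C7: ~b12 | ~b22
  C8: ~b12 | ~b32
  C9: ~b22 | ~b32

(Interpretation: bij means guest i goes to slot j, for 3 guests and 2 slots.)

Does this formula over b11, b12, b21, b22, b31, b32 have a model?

No

Case b11 = 1:
Unit clause (~b21) forces b21 = 0.
Unit clause (b22) forces b22 = 1.
Unit clause (~b31) forces b31 = 0.
Unit clause (b32) forces b32 = 1.
Now (~b32) is unsatisfied and unit — conflict.
Undo b11 and try b11 = 0.
Unit clause (b12) forces b12 = 1.
Unit clause (~b22) forces b22 = 0.
Unit clause (b21) forces b21 = 1.
Unit clause (~b31) forces b31 = 0.
Unit clause (b32) forces b32 = 1.
Now (~b32) is unsatisfied and unit — conflict.
Either choice for b11 ends in contradiction.
No assignment satisfies every clause.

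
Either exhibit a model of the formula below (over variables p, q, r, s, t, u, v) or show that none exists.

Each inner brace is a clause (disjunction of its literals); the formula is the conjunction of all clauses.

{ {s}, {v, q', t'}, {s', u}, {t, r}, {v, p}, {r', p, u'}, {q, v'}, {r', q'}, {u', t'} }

p=1,  q=0,  r=1,  s=1,  t=0,  u=1,  v=0

Unit clause (s) forces s = 1.
Unit clause (u) forces u = 1.
Unit clause (t') forces t = 0.
Unit clause (r) forces r = 1.
Unit clause (p) forces p = 1.
Unit clause (q') forces q = 0.
Unit clause (v') forces v = 0.
All clauses are satisfied.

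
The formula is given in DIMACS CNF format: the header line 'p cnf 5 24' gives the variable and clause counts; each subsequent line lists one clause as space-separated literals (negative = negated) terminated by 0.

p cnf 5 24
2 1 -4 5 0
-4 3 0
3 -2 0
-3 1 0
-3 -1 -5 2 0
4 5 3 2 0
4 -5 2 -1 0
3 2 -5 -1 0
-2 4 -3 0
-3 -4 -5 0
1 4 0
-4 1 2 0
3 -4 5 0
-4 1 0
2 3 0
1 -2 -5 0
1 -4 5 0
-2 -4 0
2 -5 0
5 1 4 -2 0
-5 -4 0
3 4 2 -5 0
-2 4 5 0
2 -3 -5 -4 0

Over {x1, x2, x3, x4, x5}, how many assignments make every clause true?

There are 2^5 = 32 truth assignments over (x1, x2, x3, x4, x5).
Split on x3. With x3 = True, the clauses containing x3 are satisfied and ¬x3 drops from the rest; 2 of the 2^4 = 16 assignments to the other variables satisfy what remains.
With x3 = False, by the same count on the reduced clause set, 0 assignments work.
Total: 2 + 0 = 2.

2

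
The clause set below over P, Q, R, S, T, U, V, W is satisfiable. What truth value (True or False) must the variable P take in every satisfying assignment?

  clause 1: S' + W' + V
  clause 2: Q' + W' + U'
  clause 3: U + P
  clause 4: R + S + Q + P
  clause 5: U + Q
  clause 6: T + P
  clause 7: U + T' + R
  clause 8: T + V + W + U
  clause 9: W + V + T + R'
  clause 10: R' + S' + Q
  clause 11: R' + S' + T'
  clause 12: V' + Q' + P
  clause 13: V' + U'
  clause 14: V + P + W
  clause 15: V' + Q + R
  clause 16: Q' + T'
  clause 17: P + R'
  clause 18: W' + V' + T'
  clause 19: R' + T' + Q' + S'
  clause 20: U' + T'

Suppose P = 0.
From the singleton clause (U), U = 1.
From the singleton clause (T), T = 1.
Now (T') is unsatisfied and unit — conflict.
So every satisfying assignment has P = True.

True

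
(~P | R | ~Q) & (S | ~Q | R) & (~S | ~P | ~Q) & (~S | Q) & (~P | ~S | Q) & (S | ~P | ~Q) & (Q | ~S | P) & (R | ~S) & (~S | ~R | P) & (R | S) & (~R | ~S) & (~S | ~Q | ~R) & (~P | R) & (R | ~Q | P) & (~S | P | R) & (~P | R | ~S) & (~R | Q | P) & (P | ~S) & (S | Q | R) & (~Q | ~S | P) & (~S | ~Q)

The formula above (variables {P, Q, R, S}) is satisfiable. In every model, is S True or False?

False

Suppose S = 1.
The clause (Q) is unit, so Q = 1.
Now (~Q) is unsatisfied and unit — conflict.
So every satisfying assignment has S = False.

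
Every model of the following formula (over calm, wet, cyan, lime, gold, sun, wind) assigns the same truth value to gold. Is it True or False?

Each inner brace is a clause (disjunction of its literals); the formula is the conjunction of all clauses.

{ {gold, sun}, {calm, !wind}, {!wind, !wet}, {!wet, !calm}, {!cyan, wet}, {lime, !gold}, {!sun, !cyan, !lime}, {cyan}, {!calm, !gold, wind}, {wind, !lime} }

Suppose gold = true.
Unit clause (lime) forces lime = true.
Unit clause (cyan) forces cyan = true.
Unit clause (wet) forces wet = true.
Unit clause (!wind) forces wind = false.
But (wind) is also a unit clause — contradiction.
So every satisfying assignment has gold = False.

False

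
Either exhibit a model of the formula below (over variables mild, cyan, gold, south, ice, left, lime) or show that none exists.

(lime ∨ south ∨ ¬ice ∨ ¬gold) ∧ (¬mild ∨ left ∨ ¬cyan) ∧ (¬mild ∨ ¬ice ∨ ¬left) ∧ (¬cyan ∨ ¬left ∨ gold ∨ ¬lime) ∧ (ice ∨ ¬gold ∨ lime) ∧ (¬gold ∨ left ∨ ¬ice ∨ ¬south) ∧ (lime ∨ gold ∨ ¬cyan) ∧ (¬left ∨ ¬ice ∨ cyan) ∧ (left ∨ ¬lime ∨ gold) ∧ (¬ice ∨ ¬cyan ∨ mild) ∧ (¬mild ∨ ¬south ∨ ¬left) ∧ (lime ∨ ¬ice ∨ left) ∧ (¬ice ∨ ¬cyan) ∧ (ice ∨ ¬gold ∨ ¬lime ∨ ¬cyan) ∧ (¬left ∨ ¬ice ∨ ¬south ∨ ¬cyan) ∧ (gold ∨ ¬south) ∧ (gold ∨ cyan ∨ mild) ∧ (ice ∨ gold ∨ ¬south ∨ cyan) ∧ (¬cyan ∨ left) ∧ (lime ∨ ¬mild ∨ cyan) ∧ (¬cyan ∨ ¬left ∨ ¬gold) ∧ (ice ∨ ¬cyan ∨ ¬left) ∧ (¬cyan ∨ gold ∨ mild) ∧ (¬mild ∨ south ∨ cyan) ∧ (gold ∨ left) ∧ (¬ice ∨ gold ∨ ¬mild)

mild ↦ False,  cyan ↦ False,  gold ↦ True,  south ↦ False,  ice ↦ False,  left ↦ False,  lime ↦ True

Branch on ice: set ice = False.
Branch on gold: set gold = True.
Unit clause (lime) forces lime = True.
Unit clause (¬cyan) forces cyan = False.
Branch on mild: set mild = False.
All clauses hold; south, left can take either value.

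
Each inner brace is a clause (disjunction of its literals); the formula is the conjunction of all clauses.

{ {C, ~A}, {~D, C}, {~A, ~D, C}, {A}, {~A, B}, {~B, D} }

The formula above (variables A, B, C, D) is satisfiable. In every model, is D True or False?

Suppose D = 0.
(A) alone gives A = 1.
(C) alone gives C = 1.
(B) alone gives B = 1.
But (~B) is also a unit clause — contradiction.
So every satisfying assignment has D = True.

True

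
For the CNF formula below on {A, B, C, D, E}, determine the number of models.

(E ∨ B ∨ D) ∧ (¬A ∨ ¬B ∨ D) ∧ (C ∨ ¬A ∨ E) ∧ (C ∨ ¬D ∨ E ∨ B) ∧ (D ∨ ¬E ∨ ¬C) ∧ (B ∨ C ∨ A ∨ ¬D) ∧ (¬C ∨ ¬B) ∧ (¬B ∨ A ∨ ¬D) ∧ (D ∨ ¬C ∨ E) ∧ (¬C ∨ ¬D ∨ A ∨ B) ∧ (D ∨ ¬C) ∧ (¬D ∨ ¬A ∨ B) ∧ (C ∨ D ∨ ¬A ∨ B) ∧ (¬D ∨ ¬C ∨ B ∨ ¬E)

4

There are 2^5 = 32 truth assignments over (A, B, C, D, E).
Split on A. With A = True, the clauses containing A are satisfied and ¬A drops from the rest; 1 of the 2^4 = 16 assignments to the other variables satisfy what remains.
With A = False, by the same count on the reduced clause set, 3 assignments work.
Total: 1 + 3 = 4.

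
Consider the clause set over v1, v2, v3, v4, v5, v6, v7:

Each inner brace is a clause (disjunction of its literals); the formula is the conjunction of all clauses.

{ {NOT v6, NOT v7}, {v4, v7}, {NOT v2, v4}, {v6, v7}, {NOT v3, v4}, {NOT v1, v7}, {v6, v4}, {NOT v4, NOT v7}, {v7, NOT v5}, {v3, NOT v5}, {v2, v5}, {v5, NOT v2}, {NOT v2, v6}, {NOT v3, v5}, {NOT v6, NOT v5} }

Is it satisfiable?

No, unsatisfiable

Branch on v6: set v6 = false.
(v7) alone gives v7 = true.
(v4) alone gives v4 = true.
That conflicts with the unit clause (NOT v4).
Backtrack on v6: now try v6 = true.
(NOT v7) alone gives v7 = false.
(v4) alone gives v4 = true.
(NOT v1) alone gives v1 = false.
(NOT v5) alone gives v5 = false.
(v2) alone gives v2 = true.
That conflicts with the unit clause (NOT v2).
Neither v6 = true nor v6 = false works.
No assignment satisfies every clause.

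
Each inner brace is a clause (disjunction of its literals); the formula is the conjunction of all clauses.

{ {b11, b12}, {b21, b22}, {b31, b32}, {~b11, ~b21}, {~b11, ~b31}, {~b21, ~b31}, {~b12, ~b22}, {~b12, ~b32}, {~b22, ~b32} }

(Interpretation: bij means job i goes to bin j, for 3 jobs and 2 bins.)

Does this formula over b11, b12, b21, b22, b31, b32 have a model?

Branch on b11: set b11 = 1.
Unit clause (~b21) forces b21 = 0.
Unit clause (b22) forces b22 = 1.
Unit clause (~b31) forces b31 = 0.
Unit clause (b32) forces b32 = 1.
Now (~b32) is unsatisfied and unit — conflict.
Backtrack on b11: now try b11 = 0.
Unit clause (b12) forces b12 = 1.
Unit clause (~b22) forces b22 = 0.
Unit clause (b21) forces b21 = 1.
Unit clause (~b31) forces b31 = 0.
Unit clause (b32) forces b32 = 1.
Now (~b32) is unsatisfied and unit — conflict.
Both values of b11 lead to a conflict.
No assignment satisfies every clause.

No, unsatisfiable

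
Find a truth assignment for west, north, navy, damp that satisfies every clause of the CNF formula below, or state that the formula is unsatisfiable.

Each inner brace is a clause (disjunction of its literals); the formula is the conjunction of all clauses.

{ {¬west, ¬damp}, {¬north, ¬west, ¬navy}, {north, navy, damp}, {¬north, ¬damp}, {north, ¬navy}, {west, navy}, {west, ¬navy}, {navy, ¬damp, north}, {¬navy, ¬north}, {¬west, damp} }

UNSATISFIABLE

Case west = False:
The clause (navy) is unit, so navy = True.
Now (¬navy) is unsatisfied and unit — conflict.
Backtrack on west: now try west = True.
The clause (¬damp) is unit, so damp = False.
Now (damp) is unsatisfied and unit — conflict.
Neither west = True nor west = False works.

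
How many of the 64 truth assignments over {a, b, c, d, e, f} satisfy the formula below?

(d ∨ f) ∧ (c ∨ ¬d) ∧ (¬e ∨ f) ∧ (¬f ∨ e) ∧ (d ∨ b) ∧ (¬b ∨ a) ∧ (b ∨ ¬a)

There are 2^6 = 64 truth assignments over (a, b, c, d, e, f).
Split on d. With d = True, the clauses containing d are satisfied and ¬d drops from the rest; 4 of the 2^5 = 32 assignments to the other variables satisfy what remains.
With d = False, by the same count on the reduced clause set, 2 assignments work.
Total: 4 + 2 = 6.

6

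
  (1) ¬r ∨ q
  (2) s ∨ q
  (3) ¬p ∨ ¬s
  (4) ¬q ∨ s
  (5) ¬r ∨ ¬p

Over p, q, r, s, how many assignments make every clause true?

3

There are 2^4 = 16 truth assignments over (p, q, r, s).
Check each against the 5 clauses (columns in the order p, q, r, s):
  F F F F  ✗ fails (s ∨ q)
  F F F T  ✓ satisfies all
  F F T F  ✗ fails (¬r ∨ q)
  F F T T  ✗ fails (¬r ∨ q)
  F T F F  ✗ fails (¬q ∨ s)
  F T F T  ✓ satisfies all
  F T T F  ✗ fails (¬q ∨ s)
  F T T T  ✓ satisfies all
  T F F F  ✗ fails (s ∨ q)
  T F F T  ✗ fails (¬p ∨ ¬s)
  T F T F  ✗ fails (¬r ∨ q)
  T F T T  ✗ fails (¬r ∨ q)
  T T F F  ✗ fails (¬q ∨ s)
  T T F T  ✗ fails (¬p ∨ ¬s)
  T T T F  ✗ fails (¬q ∨ s)
  T T T T  ✗ fails (¬p ∨ ¬s)
3 of the 16 rows are models.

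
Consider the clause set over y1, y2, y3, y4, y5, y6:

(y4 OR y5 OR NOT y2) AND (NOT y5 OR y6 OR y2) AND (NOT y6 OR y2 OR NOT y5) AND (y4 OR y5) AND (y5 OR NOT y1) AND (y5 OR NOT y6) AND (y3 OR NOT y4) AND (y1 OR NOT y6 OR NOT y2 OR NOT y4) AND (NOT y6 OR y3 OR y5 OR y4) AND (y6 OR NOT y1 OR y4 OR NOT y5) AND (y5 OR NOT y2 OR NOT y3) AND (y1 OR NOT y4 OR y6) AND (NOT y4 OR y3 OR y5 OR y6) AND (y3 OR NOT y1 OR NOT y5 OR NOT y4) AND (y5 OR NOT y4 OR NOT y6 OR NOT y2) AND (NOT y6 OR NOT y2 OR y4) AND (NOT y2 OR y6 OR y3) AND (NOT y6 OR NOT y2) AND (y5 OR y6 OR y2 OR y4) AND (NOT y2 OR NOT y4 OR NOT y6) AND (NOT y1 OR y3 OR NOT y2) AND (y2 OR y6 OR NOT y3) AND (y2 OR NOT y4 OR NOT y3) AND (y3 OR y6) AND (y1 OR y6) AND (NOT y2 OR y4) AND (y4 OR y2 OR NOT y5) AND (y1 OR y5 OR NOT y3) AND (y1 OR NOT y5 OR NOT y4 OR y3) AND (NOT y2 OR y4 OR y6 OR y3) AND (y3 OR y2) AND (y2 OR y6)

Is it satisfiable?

Satisfiable

Try y4 = true.
The clause (y3) is unit, so y3 = true.
The clause (y2) is unit, so y2 = true.
The clause (y5) is unit, so y5 = true.
The clause (NOT y6) is unit, so y6 = false.
The clause (y1) is unit, so y1 = true.
This assignment satisfies each clause.
A satisfying assignment: y1: true,  y2: true,  y3: true,  y4: true,  y5: true,  y6: false.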